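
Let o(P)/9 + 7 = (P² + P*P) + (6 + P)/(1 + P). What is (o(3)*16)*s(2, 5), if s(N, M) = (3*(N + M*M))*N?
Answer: 309096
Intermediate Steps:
o(P) = -63 + 18*P² + 9*(6 + P)/(1 + P) (o(P) = -63 + 9*((P² + P*P) + (6 + P)/(1 + P)) = -63 + 9*((P² + P²) + (6 + P)/(1 + P)) = -63 + 9*(2*P² + (6 + P)/(1 + P)) = -63 + (18*P² + 9*(6 + P)/(1 + P)) = -63 + 18*P² + 9*(6 + P)/(1 + P))
s(N, M) = N*(3*N + 3*M²) (s(N, M) = (3*(N + M²))*N = (3*N + 3*M²)*N = N*(3*N + 3*M²))
(o(3)*16)*s(2, 5) = ((9*(-1 - 6*3 + 2*3² + 2*3³)/(1 + 3))*16)*(3*2*(2 + 5²)) = ((9*(-1 - 18 + 2*9 + 2*27)/4)*16)*(3*2*(2 + 25)) = ((9*(¼)*(-1 - 18 + 18 + 54))*16)*(3*2*27) = ((9*(¼)*53)*16)*162 = ((477/4)*16)*162 = 1908*162 = 309096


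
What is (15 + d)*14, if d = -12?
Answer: 42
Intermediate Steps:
(15 + d)*14 = (15 - 12)*14 = 3*14 = 42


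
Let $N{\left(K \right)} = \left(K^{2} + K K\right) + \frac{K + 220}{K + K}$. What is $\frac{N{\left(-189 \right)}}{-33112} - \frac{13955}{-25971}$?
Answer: $- \frac{175560851605}{108353920752} \approx -1.6203$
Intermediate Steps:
$N{\left(K \right)} = 2 K^{2} + \frac{220 + K}{2 K}$ ($N{\left(K \right)} = \left(K^{2} + K^{2}\right) + \frac{220 + K}{2 K} = 2 K^{2} + \left(220 + K\right) \frac{1}{2 K} = 2 K^{2} + \frac{220 + K}{2 K}$)
$\frac{N{\left(-189 \right)}}{-33112} - \frac{13955}{-25971} = \frac{\frac{1}{2} \frac{1}{-189} \left(220 - 189 + 4 \left(-189\right)^{3}\right)}{-33112} - \frac{13955}{-25971} = \frac{1}{2} \left(- \frac{1}{189}\right) \left(220 - 189 + 4 \left(-6751269\right)\right) \left(- \frac{1}{33112}\right) - - \frac{13955}{25971} = \frac{1}{2} \left(- \frac{1}{189}\right) \left(220 - 189 - 27005076\right) \left(- \frac{1}{33112}\right) + \frac{13955}{25971} = \frac{1}{2} \left(- \frac{1}{189}\right) \left(-27005045\right) \left(- \frac{1}{33112}\right) + \frac{13955}{25971} = \frac{27005045}{378} \left(- \frac{1}{33112}\right) + \frac{13955}{25971} = - \frac{27005045}{12516336} + \frac{13955}{25971} = - \frac{175560851605}{108353920752}$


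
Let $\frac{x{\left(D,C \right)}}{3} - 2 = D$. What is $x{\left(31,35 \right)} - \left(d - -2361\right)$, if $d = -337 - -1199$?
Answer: $-3124$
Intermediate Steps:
$d = 862$ ($d = -337 + 1199 = 862$)
$x{\left(D,C \right)} = 6 + 3 D$
$x{\left(31,35 \right)} - \left(d - -2361\right) = \left(6 + 3 \cdot 31\right) - \left(862 - -2361\right) = \left(6 + 93\right) - \left(862 + 2361\right) = 99 - 3223 = -3124$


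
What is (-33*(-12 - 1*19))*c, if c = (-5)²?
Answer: 25575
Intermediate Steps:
c = 25
(-33*(-12 - 1*19))*c = -33*(-12 - 1*19)*25 = -33*(-12 - 19)*25 = -33*(-31)*25 = 1023*25 = 25575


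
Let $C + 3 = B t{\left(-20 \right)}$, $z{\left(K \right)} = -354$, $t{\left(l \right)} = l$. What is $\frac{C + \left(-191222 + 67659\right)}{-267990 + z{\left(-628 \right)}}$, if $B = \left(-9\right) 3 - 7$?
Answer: $\frac{6827}{14908} \approx 0.45794$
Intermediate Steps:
$B = -34$ ($B = -27 - 7 = -34$)
$C = 677$ ($C = -3 - -680 = -3 + 680 = 677$)
$\frac{C + \left(-191222 + 67659\right)}{-267990 + z{\left(-628 \right)}} = \frac{677 + \left(-191222 + 67659\right)}{-267990 - 354} = \frac{677 - 123563}{-268344} = \left(-122886\right) \left(- \frac{1}{268344}\right) = \frac{6827}{14908}$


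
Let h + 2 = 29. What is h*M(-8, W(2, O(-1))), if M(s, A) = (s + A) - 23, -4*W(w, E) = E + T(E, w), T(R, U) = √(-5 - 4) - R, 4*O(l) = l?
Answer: -837 - 81*I/4 ≈ -837.0 - 20.25*I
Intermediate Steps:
h = 27 (h = -2 + 29 = 27)
O(l) = l/4
T(R, U) = -R + 3*I (T(R, U) = √(-9) - R = 3*I - R = -R + 3*I)
W(w, E) = -3*I/4 (W(w, E) = -(E + (-E + 3*I))/4 = -3*I/4)
M(s, A) = -23 + A + s (M(s, A) = (A + s) - 23 = -23 + A + s)
h*M(-8, W(2, O(-1))) = 27*(-23 - 3*I/4 - 8) = 27*(-31 - 3*I/4) = -837 - 81*I/4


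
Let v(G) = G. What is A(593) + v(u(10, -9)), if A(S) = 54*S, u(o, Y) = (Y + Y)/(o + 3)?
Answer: 416268/13 ≈ 32021.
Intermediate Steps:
u(o, Y) = 2*Y/(3 + o) (u(o, Y) = (2*Y)/(3 + o) = 2*Y/(3 + o))
A(593) + v(u(10, -9)) = 54*593 + 2*(-9)/(3 + 10) = 32022 + 2*(-9)/13 = 32022 + 2*(-9)*(1/13) = 32022 - 18/13 = 416268/13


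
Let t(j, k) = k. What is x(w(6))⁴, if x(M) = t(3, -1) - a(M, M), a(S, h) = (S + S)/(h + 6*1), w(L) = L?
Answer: 16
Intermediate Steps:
a(S, h) = 2*S/(6 + h) (a(S, h) = (2*S)/(h + 6) = (2*S)/(6 + h) = 2*S/(6 + h))
x(M) = -1 - 2*M/(6 + M)
x(w(6))⁴ = (3*(-2 - 1*6)/(6 + 6))⁴ = (3*(-2 - 6)/12)⁴ = (3*(1/12)*(-8))⁴ = (-2)⁴ = 16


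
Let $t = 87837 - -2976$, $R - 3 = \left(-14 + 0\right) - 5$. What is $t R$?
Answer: $-1453008$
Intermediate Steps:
$R = -16$ ($R = 3 + \left(\left(-14 + 0\right) - 5\right) = 3 - 19 = -16$)
$t = 90813$ ($t = 87837 + 2976 = 90813$)
$t R = 90813 \left(-16\right) = -1453008$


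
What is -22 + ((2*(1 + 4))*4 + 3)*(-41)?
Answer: -1785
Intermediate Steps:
-22 + ((2*(1 + 4))*4 + 3)*(-41) = -22 + ((2*5)*4 + 3)*(-41) = -22 + (10*4 + 3)*(-41) = -22 + (40 + 3)*(-41) = -22 + 43*(-41) = -22 - 1763 = -1785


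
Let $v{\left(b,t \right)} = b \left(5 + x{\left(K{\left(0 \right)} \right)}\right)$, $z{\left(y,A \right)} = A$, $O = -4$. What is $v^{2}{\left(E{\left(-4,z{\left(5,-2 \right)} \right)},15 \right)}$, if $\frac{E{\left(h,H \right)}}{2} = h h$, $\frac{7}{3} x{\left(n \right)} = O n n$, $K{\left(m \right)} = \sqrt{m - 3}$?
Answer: $\frac{5161984}{49} \approx 1.0535 \cdot 10^{5}$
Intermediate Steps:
$K{\left(m \right)} = \sqrt{-3 + m}$
$x{\left(n \right)} = - \frac{12 n^{2}}{7}$ ($x{\left(n \right)} = \frac{3 \left(- 4 n n\right)}{7} = \frac{3 \left(- 4 n^{2}\right)}{7} = - \frac{12 n^{2}}{7}$)
$E{\left(h,H \right)} = 2 h^{2}$ ($E{\left(h,H \right)} = 2 h h = 2 h^{2}$)
$v{\left(b,t \right)} = \frac{71 b}{7}$ ($v{\left(b,t \right)} = b \left(5 - \frac{12 \left(\sqrt{-3 + 0}\right)^{2}}{7}\right) = b \left(5 - \frac{12 \left(\sqrt{-3}\right)^{2}}{7}\right) = b \left(5 - \frac{12 \left(i \sqrt{3}\right)^{2}}{7}\right) = b \left(5 - - \frac{36}{7}\right) = b \left(5 + \frac{36}{7}\right) = b \frac{71}{7} = \frac{71 b}{7}$)
$v^{2}{\left(E{\left(-4,z{\left(5,-2 \right)} \right)},15 \right)} = \left(\frac{71 \cdot 2 \left(-4\right)^{2}}{7}\right)^{2} = \left(\frac{71 \cdot 2 \cdot 16}{7}\right)^{2} = \left(\frac{71}{7} \cdot 32\right)^{2} = \left(\frac{2272}{7}\right)^{2} = \frac{5161984}{49}$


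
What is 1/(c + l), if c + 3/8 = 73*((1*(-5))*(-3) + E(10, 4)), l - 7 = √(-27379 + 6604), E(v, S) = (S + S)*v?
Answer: 148088/1028414563 - 320*I*√831/3085243689 ≈ 0.000144 - 2.9899e-6*I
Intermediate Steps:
E(v, S) = 2*S*v (E(v, S) = (2*S)*v = 2*S*v)
l = 7 + 5*I*√831 (l = 7 + √(-27379 + 6604) = 7 + √(-20775) = 7 + 5*I*√831 ≈ 7.0 + 144.14*I)
c = 55477/8 (c = -3/8 + 73*((1*(-5))*(-3) + 2*4*10) = -3/8 + 73*(-5*(-3) + 80) = -3/8 + 73*(15 + 80) = -3/8 + 73*95 = -3/8 + 6935 = 55477/8 ≈ 6934.6)
1/(c + l) = 1/(55477/8 + (7 + 5*I*√831)) = 1/(55533/8 + 5*I*√831)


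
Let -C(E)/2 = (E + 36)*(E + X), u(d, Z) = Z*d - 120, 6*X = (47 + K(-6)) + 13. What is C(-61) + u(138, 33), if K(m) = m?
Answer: 1834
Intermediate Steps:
X = 9 (X = ((47 - 6) + 13)/6 = (41 + 13)/6 = (1/6)*54 = 9)
u(d, Z) = -120 + Z*d
C(E) = -2*(9 + E)*(36 + E) (C(E) = -2*(E + 36)*(E + 9) = -2*(36 + E)*(9 + E) = -2*(9 + E)*(36 + E))
C(-61) + u(138, 33) = (-648 - 90*(-61) - 2*(-61)**2) + (-120 + 33*138) = (-648 + 5490 - 2*3721) + (-120 + 4554) = (-648 + 5490 - 7442) + 4434 = -2600 + 4434 = 1834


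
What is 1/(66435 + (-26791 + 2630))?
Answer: 1/42274 ≈ 2.3655e-5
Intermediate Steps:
1/(66435 + (-26791 + 2630)) = 1/(66435 - 24161) = 1/42274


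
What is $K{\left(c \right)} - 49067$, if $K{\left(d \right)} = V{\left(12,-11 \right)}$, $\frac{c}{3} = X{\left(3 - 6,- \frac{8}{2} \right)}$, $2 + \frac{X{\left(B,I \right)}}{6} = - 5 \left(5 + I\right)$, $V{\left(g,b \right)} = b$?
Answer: $-49078$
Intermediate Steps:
$X{\left(B,I \right)} = -162 - 30 I$ ($X{\left(B,I \right)} = -12 + 6 \left(- 5 \left(5 + I\right)\right) = -12 + 6 \left(-25 - 5 I\right) = -12 - \left(150 + 30 I\right) = -162 - 30 I$)
$c = -126$ ($c = 3 \left(-162 - 30 \left(- \frac{8}{2}\right)\right) = 3 \left(-162 - 30 \left(\left(-8\right) \frac{1}{2}\right)\right) = 3 \left(-162 - -120\right) = 3 \left(-162 + 120\right) = 3 \left(-42\right) = -126$)
$K{\left(d \right)} = -11$
$K{\left(c \right)} - 49067 = -11 - 49067 = -49078$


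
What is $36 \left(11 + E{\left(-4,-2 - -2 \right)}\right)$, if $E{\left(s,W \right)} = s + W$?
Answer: $252$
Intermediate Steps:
$E{\left(s,W \right)} = W + s$
$36 \left(11 + E{\left(-4,-2 - -2 \right)}\right) = 36 \left(11 - 4\right) = 36 \cdot 7 = 252$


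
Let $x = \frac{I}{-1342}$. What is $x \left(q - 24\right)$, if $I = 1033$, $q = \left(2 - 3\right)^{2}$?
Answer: $\frac{23759}{1342} \approx 17.704$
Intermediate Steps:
$q = 1$ ($q = \left(-1\right)^{2} = 1$)
$x = - \frac{1033}{1342}$ ($x = \frac{1033}{-1342} = 1033 \left(- \frac{1}{1342}\right) = - \frac{1033}{1342} \approx -0.76975$)
$x \left(q - 24\right) = - \frac{1033 \left(1 - 24\right)}{1342} = \left(- \frac{1033}{1342}\right) \left(-23\right) = \frac{23759}{1342}$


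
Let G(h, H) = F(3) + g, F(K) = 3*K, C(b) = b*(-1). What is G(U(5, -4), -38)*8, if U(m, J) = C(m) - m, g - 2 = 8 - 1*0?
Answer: 152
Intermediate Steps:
C(b) = -b
g = 10 (g = 2 + (8 - 1*0) = 2 + (8 + 0) = 2 + 8 = 10)
U(m, J) = -2*m (U(m, J) = -m - m = -2*m)
G(h, H) = 19 (G(h, H) = 3*3 + 10 = 9 + 10 = 19)
G(U(5, -4), -38)*8 = 19*8 = 152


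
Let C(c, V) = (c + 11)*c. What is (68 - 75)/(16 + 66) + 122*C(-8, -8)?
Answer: -240103/82 ≈ -2928.1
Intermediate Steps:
C(c, V) = c*(11 + c) (C(c, V) = (11 + c)*c = c*(11 + c))
(68 - 75)/(16 + 66) + 122*C(-8, -8) = (68 - 75)/(16 + 66) + 122*(-8*(11 - 8)) = -7/82 + 122*(-8*3) = -7*1/82 + 122*(-24) = -7/82 - 2928 = -240103/82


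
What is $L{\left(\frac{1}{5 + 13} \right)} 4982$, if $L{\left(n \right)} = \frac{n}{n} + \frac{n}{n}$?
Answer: $9964$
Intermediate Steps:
$L{\left(n \right)} = 2$ ($L{\left(n \right)} = 1 + 1 = 2$)
$L{\left(\frac{1}{5 + 13} \right)} 4982 = 2 \cdot 4982 = 9964$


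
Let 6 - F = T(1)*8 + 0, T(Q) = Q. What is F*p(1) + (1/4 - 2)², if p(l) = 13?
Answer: -367/16 ≈ -22.938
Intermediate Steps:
F = -2 (F = 6 - (1*8 + 0) = 6 - (8 + 0) = 6 - 1*8 = 6 - 8 = -2)
F*p(1) + (1/4 - 2)² = -2*13 + (1/4 - 2)² = -26 + (¼ - 2)² = -26 + (-7/4)² = -26 + 49/16 = -367/16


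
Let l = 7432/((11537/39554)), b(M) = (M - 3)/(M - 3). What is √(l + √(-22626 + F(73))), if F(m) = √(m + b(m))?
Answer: √(3391477989136 + 133102369*I*√(22626 - √74))/11537 ≈ 159.63 + 0.47107*I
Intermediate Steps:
b(M) = 1 (b(M) = (-3 + M)/(-3 + M) = 1)
F(m) = √(1 + m) (F(m) = √(m + 1) = √(1 + m))
l = 293965328/11537 (l = 7432/((11537*(1/39554))) = 7432/(11537/39554) = 7432*(39554/11537) = 293965328/11537 ≈ 25480.)
√(l + √(-22626 + F(73))) = √(293965328/11537 + √(-22626 + √(1 + 73))) = √(293965328/11537 + √(-22626 + √74))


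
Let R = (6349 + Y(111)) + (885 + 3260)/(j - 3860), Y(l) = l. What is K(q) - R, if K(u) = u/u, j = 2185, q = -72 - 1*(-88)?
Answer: -2162936/335 ≈ -6456.5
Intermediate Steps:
q = 16 (q = -72 + 88 = 16)
K(u) = 1
R = 2163271/335 (R = (6349 + 111) + (885 + 3260)/(2185 - 3860) = 6460 + 4145/(-1675) = 6460 + 4145*(-1/1675) = 6460 - 829/335 = 2163271/335 ≈ 6457.5)
K(q) - R = 1 - 1*2163271/335 = 1 - 2163271/335 = -2162936/335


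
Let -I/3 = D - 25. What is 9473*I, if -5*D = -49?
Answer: 2159844/5 ≈ 4.3197e+5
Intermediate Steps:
D = 49/5 (D = -⅕*(-49) = 49/5 ≈ 9.8000)
I = 228/5 (I = -3*(49/5 - 25) = -3*(-76/5) = 228/5 ≈ 45.600)
9473*I = 9473*(228/5) = 2159844/5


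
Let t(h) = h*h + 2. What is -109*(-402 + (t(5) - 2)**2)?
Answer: -24307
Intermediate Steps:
t(h) = 2 + h**2 (t(h) = h**2 + 2 = 2 + h**2)
-109*(-402 + (t(5) - 2)**2) = -109*(-402 + ((2 + 5**2) - 2)**2) = -109*(-402 + ((2 + 25) - 2)**2) = -109*(-402 + (27 - 2)**2) = -109*(-402 + 25**2) = -109*(-402 + 625) = -109*223 = -24307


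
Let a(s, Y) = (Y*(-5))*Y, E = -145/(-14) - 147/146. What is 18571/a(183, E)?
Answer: -4849278091/114146420 ≈ -42.483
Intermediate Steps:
E = 4778/511 (E = -145*(-1/14) - 147*1/146 = 145/14 - 147/146 = 4778/511 ≈ 9.3503)
a(s, Y) = -5*Y² (a(s, Y) = (-5*Y)*Y = -5*Y²)
18571/a(183, E) = 18571/((-5*(4778/511)²)) = 18571/((-5*22829284/261121)) = 18571/(-114146420/261121) = 18571*(-261121/114146420) = -4849278091/114146420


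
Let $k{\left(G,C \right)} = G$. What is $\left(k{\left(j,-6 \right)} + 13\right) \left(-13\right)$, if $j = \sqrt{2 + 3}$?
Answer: $-169 - 13 \sqrt{5} \approx -198.07$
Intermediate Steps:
$j = \sqrt{5} \approx 2.2361$
$\left(k{\left(j,-6 \right)} + 13\right) \left(-13\right) = \left(\sqrt{5} + 13\right) \left(-13\right) = \left(13 + \sqrt{5}\right) \left(-13\right) = -169 - 13 \sqrt{5}$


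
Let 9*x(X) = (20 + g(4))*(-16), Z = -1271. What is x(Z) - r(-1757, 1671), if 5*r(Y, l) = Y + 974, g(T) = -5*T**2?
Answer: 3949/15 ≈ 263.27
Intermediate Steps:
r(Y, l) = 974/5 + Y/5 (r(Y, l) = (Y + 974)/5 = (974 + Y)/5 = 974/5 + Y/5)
x(X) = 320/3 (x(X) = ((20 - 5*4**2)*(-16))/9 = ((20 - 5*16)*(-16))/9 = ((20 - 80)*(-16))/9 = (-60*(-16))/9 = (1/9)*960 = 320/3)
x(Z) - r(-1757, 1671) = 320/3 - (974/5 + (1/5)*(-1757)) = 320/3 - (974/5 - 1757/5) = 320/3 - 1*(-783/5) = 320/3 + 783/5 = 3949/15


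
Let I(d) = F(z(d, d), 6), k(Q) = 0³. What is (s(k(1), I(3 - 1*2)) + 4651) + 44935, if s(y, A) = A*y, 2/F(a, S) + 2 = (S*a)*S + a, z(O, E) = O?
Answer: 49586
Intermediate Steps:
k(Q) = 0
F(a, S) = 2/(-2 + a + a*S²) (F(a, S) = 2/(-2 + ((S*a)*S + a)) = 2/(-2 + (a*S² + a)) = 2/(-2 + (a + a*S²)) = 2/(-2 + a + a*S²))
I(d) = 2/(-2 + 37*d) (I(d) = 2/(-2 + d + d*6²) = 2/(-2 + d + d*36) = 2/(-2 + d + 36*d) = 2/(-2 + 37*d))
(s(k(1), I(3 - 1*2)) + 4651) + 44935 = ((2/(-2 + 37*(3 - 1*2)))*0 + 4651) + 44935 = ((2/(-2 + 37*(3 - 2)))*0 + 4651) + 44935 = ((2/(-2 + 37*1))*0 + 4651) + 44935 = ((2/(-2 + 37))*0 + 4651) + 44935 = ((2/35)*0 + 4651) + 44935 = (0 + 4651) + 44935 = 4651 + 44935 = 49586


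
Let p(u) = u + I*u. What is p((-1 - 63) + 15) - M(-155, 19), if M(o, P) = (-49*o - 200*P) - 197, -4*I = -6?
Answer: -7441/2 ≈ -3720.5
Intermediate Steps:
I = 3/2 (I = -1/4*(-6) = 3/2 ≈ 1.5000)
p(u) = 5*u/2 (p(u) = u + 3*u/2 = 5*u/2)
M(o, P) = -197 - 200*P - 49*o (M(o, P) = (-200*P - 49*o) - 197 = -197 - 200*P - 49*o)
p((-1 - 63) + 15) - M(-155, 19) = 5*((-1 - 63) + 15)/2 - (-197 - 200*19 - 49*(-155)) = 5*(-64 + 15)/2 - (-197 - 3800 + 7595) = (5/2)*(-49) - 1*3598 = -245/2 - 3598 = -7441/2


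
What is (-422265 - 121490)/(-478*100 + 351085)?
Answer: -108751/60657 ≈ -1.7929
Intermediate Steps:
(-422265 - 121490)/(-478*100 + 351085) = -543755/(-47800 + 351085) = -543755/303285 = -543755*1/303285 = -108751/60657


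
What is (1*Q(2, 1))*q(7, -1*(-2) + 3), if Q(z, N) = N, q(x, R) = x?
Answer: 7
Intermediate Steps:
(1*Q(2, 1))*q(7, -1*(-2) + 3) = (1*1)*7 = 1*7 = 7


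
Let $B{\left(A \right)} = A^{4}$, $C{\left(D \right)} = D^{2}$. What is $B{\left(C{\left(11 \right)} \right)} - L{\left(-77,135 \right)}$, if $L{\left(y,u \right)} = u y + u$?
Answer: $214369141$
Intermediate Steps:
$L{\left(y,u \right)} = u + u y$
$B{\left(C{\left(11 \right)} \right)} - L{\left(-77,135 \right)} = \left(11^{2}\right)^{4} - 135 \left(1 - 77\right) = 121^{4} - 135 \left(-76\right) = 214358881 - -10260 = 214358881 + 10260 = 214369141$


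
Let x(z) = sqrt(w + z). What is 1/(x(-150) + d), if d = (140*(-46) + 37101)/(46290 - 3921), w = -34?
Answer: 1299075909/331244414545 - 3590264322*I*sqrt(46)/331244414545 ≈ 0.0039218 - 0.073512*I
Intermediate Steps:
x(z) = sqrt(-34 + z)
d = 30661/42369 (d = (-6440 + 37101)/42369 = 30661*(1/42369) = 30661/42369 ≈ 0.72367)
1/(x(-150) + d) = 1/(sqrt(-34 - 150) + 30661/42369) = 1/(sqrt(-184) + 30661/42369) = 1/(2*I*sqrt(46) + 30661/42369) = 1/(30661/42369 + 2*I*sqrt(46))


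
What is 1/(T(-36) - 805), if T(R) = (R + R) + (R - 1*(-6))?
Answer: -1/907 ≈ -0.0011025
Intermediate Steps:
T(R) = 6 + 3*R (T(R) = 2*R + (R + 6) = 2*R + (6 + R) = 6 + 3*R)
1/(T(-36) - 805) = 1/((6 + 3*(-36)) - 805) = 1/((6 - 108) - 805) = 1/(-102 - 805) = 1/(-907) = -1/907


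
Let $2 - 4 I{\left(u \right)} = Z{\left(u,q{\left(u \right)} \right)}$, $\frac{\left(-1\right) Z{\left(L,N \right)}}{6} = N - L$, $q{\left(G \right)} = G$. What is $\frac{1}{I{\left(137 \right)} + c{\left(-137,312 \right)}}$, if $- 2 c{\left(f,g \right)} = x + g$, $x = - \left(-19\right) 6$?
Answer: $- \frac{2}{425} \approx -0.0047059$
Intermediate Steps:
$x = 114$ ($x = \left(-1\right) \left(-114\right) = 114$)
$Z{\left(L,N \right)} = - 6 N + 6 L$ ($Z{\left(L,N \right)} = - 6 \left(N - L\right) = - 6 N + 6 L$)
$I{\left(u \right)} = \frac{1}{2}$ ($I{\left(u \right)} = \frac{1}{2} - \frac{- 6 u + 6 u}{4} = \frac{1}{2} - 0 = \frac{1}{2} + 0 = \frac{1}{2}$)
$c{\left(f,g \right)} = -57 - \frac{g}{2}$ ($c{\left(f,g \right)} = - \frac{114 + g}{2} = -57 - \frac{g}{2}$)
$\frac{1}{I{\left(137 \right)} + c{\left(-137,312 \right)}} = \frac{1}{\frac{1}{2} - 213} = \frac{1}{- \frac{425}{2}} = - \frac{2}{425}$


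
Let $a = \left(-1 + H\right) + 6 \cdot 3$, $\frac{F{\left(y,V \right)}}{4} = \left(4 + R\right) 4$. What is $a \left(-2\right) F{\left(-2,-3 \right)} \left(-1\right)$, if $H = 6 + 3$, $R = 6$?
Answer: $8320$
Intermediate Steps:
$H = 9$
$F{\left(y,V \right)} = 160$ ($F{\left(y,V \right)} = 4 \left(4 + 6\right) 4 = 4 \cdot 10 \cdot 4 = 4 \cdot 40 = 160$)
$a = 26$ ($a = \left(-1 + 9\right) + 6 \cdot 3 = 8 + 18 = 26$)
$a \left(-2\right) F{\left(-2,-3 \right)} \left(-1\right) = 26 \left(-2\right) 160 \left(-1\right) = \left(-52\right) \left(-160\right) = 8320$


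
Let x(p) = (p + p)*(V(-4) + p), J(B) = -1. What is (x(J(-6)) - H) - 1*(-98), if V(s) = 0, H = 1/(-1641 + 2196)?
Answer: 55499/555 ≈ 99.998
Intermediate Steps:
H = 1/555 ≈ 0.0018018
x(p) = 2*p**2 (x(p) = (p + p)*(0 + p) = (2*p)*p = 2*p**2)
(x(J(-6)) - H) - 1*(-98) = (2*(-1)**2 - 1*1/555) - 1*(-98) = (2*1 - 1/555) + 98 = (2 - 1/555) + 98 = 1109/555 + 98 = 55499/555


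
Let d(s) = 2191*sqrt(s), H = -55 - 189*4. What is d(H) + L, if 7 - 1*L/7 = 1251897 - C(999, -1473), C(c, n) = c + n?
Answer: -8766548 + 2191*I*sqrt(811) ≈ -8.7665e+6 + 62395.0*I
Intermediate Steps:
H = -811 (H = -55 - 1*756 = -55 - 756 = -811)
L = -8766548 (L = 49 - 7*(1251897 - (999 - 1473)) = 49 - 7*(1251897 - 1*(-474)) = 49 - 7*(1251897 + 474) = 49 - 7*1252371 = 49 - 8766597 = -8766548)
d(H) + L = 2191*sqrt(-811) - 8766548 = 2191*(I*sqrt(811)) - 8766548 = 2191*I*sqrt(811) - 8766548 = -8766548 + 2191*I*sqrt(811)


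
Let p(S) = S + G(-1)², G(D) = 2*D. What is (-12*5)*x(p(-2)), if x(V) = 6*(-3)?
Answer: 1080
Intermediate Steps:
p(S) = 4 + S (p(S) = S + (2*(-1))² = S + (-2)² = S + 4 = 4 + S)
x(V) = -18
(-12*5)*x(p(-2)) = -12*5*(-18) = -60*(-18) = 1080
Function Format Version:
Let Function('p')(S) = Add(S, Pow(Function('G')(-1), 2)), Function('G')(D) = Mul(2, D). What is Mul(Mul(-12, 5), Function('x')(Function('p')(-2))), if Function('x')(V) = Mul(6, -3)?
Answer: 1080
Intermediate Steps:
Function('p')(S) = Add(4, S) (Function('p')(S) = Add(S, Pow(Mul(2, -1), 2)) = Add(S, Pow(-2, 2)) = Add(S, 4) = Add(4, S))
Function('x')(V) = -18
Mul(Mul(-12, 5), Function('x')(Function('p')(-2))) = Mul(Mul(-12, 5), -18) = Mul(-60, -18) = 1080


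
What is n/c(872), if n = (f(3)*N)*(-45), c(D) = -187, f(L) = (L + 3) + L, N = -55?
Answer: -2025/17 ≈ -119.12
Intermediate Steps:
f(L) = 3 + 2*L (f(L) = (3 + L) + L = 3 + 2*L)
n = 22275 (n = ((3 + 2*3)*(-55))*(-45) = ((3 + 6)*(-55))*(-45) = (9*(-55))*(-45) = -495*(-45) = 22275)
n/c(872) = 22275/(-187) = 22275*(-1/187) = -2025/17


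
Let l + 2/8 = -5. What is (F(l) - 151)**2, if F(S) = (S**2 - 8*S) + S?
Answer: 1923769/256 ≈ 7514.7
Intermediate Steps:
l = -21/4 (l = -1/4 - 5 = -21/4 ≈ -5.2500)
F(S) = S**2 - 7*S
(F(l) - 151)**2 = (-21*(-7 - 21/4)/4 - 151)**2 = (-21/4*(-49/4) - 151)**2 = (1029/16 - 151)**2 = (-1387/16)**2 = 1923769/256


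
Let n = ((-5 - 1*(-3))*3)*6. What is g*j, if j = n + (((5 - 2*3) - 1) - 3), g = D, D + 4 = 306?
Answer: -12382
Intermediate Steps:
n = -36 (n = ((-5 + 3)*3)*6 = -2*3*6 = -6*6 = -36)
D = 302 (D = -4 + 306 = 302)
g = 302
j = -41 (j = -36 + (((5 - 2*3) - 1) - 3) = -36 + (((5 - 6) - 1) - 3) = -36 + ((-1 - 1) - 3) = -36 + (-2 - 3) = -36 - 5 = -41)
g*j = 302*(-41) = -12382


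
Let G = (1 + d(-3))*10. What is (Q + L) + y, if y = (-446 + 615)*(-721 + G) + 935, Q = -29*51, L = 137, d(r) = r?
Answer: -125636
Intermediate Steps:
G = -20 (G = (1 - 3)*10 = -2*10 = -20)
Q = -1479
y = -124294 (y = (-446 + 615)*(-721 - 20) + 935 = 169*(-741) + 935 = -125229 + 935 = -124294)
(Q + L) + y = (-1479 + 137) - 124294 = -1342 - 124294 = -125636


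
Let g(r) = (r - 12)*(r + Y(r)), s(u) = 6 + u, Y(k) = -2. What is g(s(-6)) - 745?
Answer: -721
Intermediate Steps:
g(r) = (-12 + r)*(-2 + r) (g(r) = (r - 12)*(r - 2) = (-12 + r)*(-2 + r))
g(s(-6)) - 745 = (24 + (6 - 6)² - 14*(6 - 6)) - 745 = (24 + 0² - 14*0) - 745 = (24 + 0 + 0) - 745 = 24 - 745 = -721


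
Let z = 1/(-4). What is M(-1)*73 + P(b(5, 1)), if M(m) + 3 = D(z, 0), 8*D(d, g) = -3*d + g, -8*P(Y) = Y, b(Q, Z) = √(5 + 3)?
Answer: -6789/32 - √2/4 ≈ -212.51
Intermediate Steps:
b(Q, Z) = 2*√2 (b(Q, Z) = √8 = 2*√2)
z = -¼ (z = 1*(-¼) = -¼ ≈ -0.25000)
P(Y) = -Y/8
D(d, g) = -3*d/8 + g/8 (D(d, g) = (-3*d + g)/8 = (g - 3*d)/8 = -3*d/8 + g/8)
M(m) = -93/32 (M(m) = -3 + (-3/8*(-¼) + (⅛)*0) = -3 + (3/32 + 0) = -3 + 3/32 = -93/32)
M(-1)*73 + P(b(5, 1)) = -93/32*73 - √2/4 = -6789/32 - √2/4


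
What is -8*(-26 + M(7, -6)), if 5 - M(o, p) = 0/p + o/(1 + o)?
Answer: 175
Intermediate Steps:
M(o, p) = 5 - o/(1 + o) (M(o, p) = 5 - (0/p + o/(1 + o)) = 5 - (0 + o/(1 + o)) = 5 - o/(1 + o))
-8*(-26 + M(7, -6)) = -8*(-26 + (5 + 4*7)/(1 + 7)) = -8*(-26 + (5 + 28)/8) = -8*(-26 + (⅛)*33) = -8*(-26 + 33/8) = -8*(-175/8) = 175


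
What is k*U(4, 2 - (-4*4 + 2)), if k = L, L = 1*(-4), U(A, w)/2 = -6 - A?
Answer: 80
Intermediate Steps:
U(A, w) = -12 - 2*A (U(A, w) = 2*(-6 - A) = -12 - 2*A)
L = -4
k = -4
k*U(4, 2 - (-4*4 + 2)) = -4*(-12 - 2*4) = -4*(-12 - 8) = -4*(-20) = 80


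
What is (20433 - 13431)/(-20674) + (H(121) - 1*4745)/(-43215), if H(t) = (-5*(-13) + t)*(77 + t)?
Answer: -482937686/446713455 ≈ -1.0811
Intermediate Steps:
H(t) = (65 + t)*(77 + t)
(20433 - 13431)/(-20674) + (H(121) - 1*4745)/(-43215) = (20433 - 13431)/(-20674) + ((5005 + 121**2 + 142*121) - 1*4745)/(-43215) = 7002*(-1/20674) + ((5005 + 14641 + 17182) - 4745)*(-1/43215) = -3501/10337 + (36828 - 4745)*(-1/43215) = -3501/10337 + 32083*(-1/43215) = -3501/10337 - 32083/43215 = -482937686/446713455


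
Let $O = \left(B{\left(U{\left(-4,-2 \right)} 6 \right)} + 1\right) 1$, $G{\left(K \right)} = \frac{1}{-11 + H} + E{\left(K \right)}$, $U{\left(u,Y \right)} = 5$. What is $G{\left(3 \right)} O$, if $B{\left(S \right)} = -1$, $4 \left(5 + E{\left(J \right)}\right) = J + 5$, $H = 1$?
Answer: $0$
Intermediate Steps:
$E{\left(J \right)} = - \frac{15}{4} + \frac{J}{4}$ ($E{\left(J \right)} = -5 + \frac{J + 5}{4} = -5 + \frac{5 + J}{4} = -5 + \left(\frac{5}{4} + \frac{J}{4}\right) = - \frac{15}{4} + \frac{J}{4}$)
$G{\left(K \right)} = - \frac{77}{20} + \frac{K}{4}$ ($G{\left(K \right)} = \frac{1}{-11 + 1} + \left(- \frac{15}{4} + \frac{K}{4}\right) = \frac{1}{-10} + \left(- \frac{15}{4} + \frac{K}{4}\right) = - \frac{1}{10} + \left(- \frac{15}{4} + \frac{K}{4}\right) = - \frac{77}{20} + \frac{K}{4}$)
$O = 0$ ($O = \left(-1 + 1\right) 1 = 0 \cdot 1 = 0$)
$G{\left(3 \right)} O = \left(- \frac{77}{20} + \frac{1}{4} \cdot 3\right) 0 = \left(- \frac{77}{20} + \frac{3}{4}\right) 0 = \left(- \frac{31}{10}\right) 0 = 0$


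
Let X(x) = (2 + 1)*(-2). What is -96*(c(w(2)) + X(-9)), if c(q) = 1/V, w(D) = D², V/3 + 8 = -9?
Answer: 9824/17 ≈ 577.88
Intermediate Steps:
X(x) = -6 (X(x) = 3*(-2) = -6)
V = -51 (V = -24 + 3*(-9) = -24 - 27 = -51)
c(q) = -1/51 (c(q) = 1/(-51) = -1/51)
-96*(c(w(2)) + X(-9)) = -96*(-1/51 - 6) = -96*(-307/51) = 9824/17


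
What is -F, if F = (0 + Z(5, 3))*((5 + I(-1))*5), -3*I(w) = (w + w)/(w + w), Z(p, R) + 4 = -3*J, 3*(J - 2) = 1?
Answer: 770/3 ≈ 256.67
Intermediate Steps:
J = 7/3 (J = 2 + (⅓)*1 = 2 + ⅓ = 7/3 ≈ 2.3333)
Z(p, R) = -11 (Z(p, R) = -4 - 3*7/3 = -4 - 7 = -11)
I(w) = -⅓ (I(w) = -(w + w)/(3*(w + w)) = -2*w/(3*(2*w)) = -2*w*1/(2*w)/3 = -⅓*1 = -⅓)
F = -770/3 (F = (0 - 11)*((5 - ⅓)*5) = -154*5/3 = -11*70/3 = -770/3 ≈ -256.67)
-F = -1*(-770/3) = 770/3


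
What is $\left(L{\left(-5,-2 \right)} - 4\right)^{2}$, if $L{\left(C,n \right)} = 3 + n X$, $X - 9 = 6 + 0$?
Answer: $961$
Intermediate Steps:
$X = 15$ ($X = 9 + \left(6 + 0\right) = 9 + 6 = 15$)
$L{\left(C,n \right)} = 3 + 15 n$ ($L{\left(C,n \right)} = 3 + n 15 = 3 + 15 n$)
$\left(L{\left(-5,-2 \right)} - 4\right)^{2} = \left(\left(3 + 15 \left(-2\right)\right) - 4\right)^{2} = \left(\left(3 - 30\right) - 4\right)^{2} = \left(-27 - 4\right)^{2} = \left(-31\right)^{2} = 961$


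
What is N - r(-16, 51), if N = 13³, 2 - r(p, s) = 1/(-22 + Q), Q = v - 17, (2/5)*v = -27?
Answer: 467533/213 ≈ 2195.0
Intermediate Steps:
v = -135/2 (v = (5/2)*(-27) = -135/2 ≈ -67.500)
Q = -169/2 (Q = -135/2 - 17 = -169/2 ≈ -84.500)
r(p, s) = 428/213 (r(p, s) = 2 - 1/(-22 - 169/2) = 2 - 1/(-213/2) = 2 - 1*(-2/213) = 2 + 2/213 = 428/213)
N = 2197
N - r(-16, 51) = 2197 - 1*428/213 = 2197 - 428/213 = 467533/213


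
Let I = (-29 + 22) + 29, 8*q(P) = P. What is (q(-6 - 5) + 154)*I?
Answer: 13431/4 ≈ 3357.8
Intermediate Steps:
q(P) = P/8
I = 22 (I = -7 + 29 = 22)
(q(-6 - 5) + 154)*I = ((-6 - 5)/8 + 154)*22 = ((1/8)*(-11) + 154)*22 = (-11/8 + 154)*22 = (1221/8)*22 = 13431/4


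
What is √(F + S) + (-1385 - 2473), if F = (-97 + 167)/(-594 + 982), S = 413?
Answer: -3858 + √15550458/194 ≈ -3837.7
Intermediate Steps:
F = 35/194 (F = 70/388 = 70*(1/388) = 35/194 ≈ 0.18041)
√(F + S) + (-1385 - 2473) = √(35/194 + 413) + (-1385 - 2473) = √(80157/194) - 3858 = √15550458/194 - 3858 = -3858 + √15550458/194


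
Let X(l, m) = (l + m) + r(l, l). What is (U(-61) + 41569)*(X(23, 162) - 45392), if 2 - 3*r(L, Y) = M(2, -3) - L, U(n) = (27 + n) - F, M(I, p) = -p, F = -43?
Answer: -5637935222/3 ≈ -1.8793e+9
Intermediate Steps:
U(n) = 70 + n (U(n) = (27 + n) - 1*(-43) = (27 + n) + 43 = 70 + n)
r(L, Y) = -⅓ + L/3 (r(L, Y) = ⅔ - (-1*(-3) - L)/3 = ⅔ - (3 - L)/3 = ⅔ + (-1 + L/3) = -⅓ + L/3)
X(l, m) = -⅓ + m + 4*l/3 (X(l, m) = (l + m) + (-⅓ + l/3) = -⅓ + m + 4*l/3)
(U(-61) + 41569)*(X(23, 162) - 45392) = ((70 - 61) + 41569)*((-⅓ + 162 + (4/3)*23) - 45392) = (9 + 41569)*((-⅓ + 162 + 92/3) - 45392) = 41578*(577/3 - 45392) = 41578*(-135599/3) = -5637935222/3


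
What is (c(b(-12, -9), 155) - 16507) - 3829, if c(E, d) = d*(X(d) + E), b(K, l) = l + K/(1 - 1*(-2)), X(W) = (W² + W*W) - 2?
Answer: 7425089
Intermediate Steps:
X(W) = -2 + 2*W² (X(W) = (W² + W²) - 2 = 2*W² - 2 = -2 + 2*W²)
b(K, l) = l + K/3 (b(K, l) = l + K/(1 + 2) = l + K/3)
c(E, d) = d*(-2 + E + 2*d²) (c(E, d) = d*((-2 + 2*d²) + E) = d*(-2 + E + 2*d²))
(c(b(-12, -9), 155) - 16507) - 3829 = (155*(-2 + (-9 + (⅓)*(-12)) + 2*155²) - 16507) - 3829 = (155*(-2 + (-9 - 4) + 2*24025) - 16507) - 3829 = (155*(-2 - 13 + 48050) - 16507) - 3829 = (155*48035 - 16507) - 3829 = (7445425 - 16507) - 3829 = 7428918 - 3829 = 7425089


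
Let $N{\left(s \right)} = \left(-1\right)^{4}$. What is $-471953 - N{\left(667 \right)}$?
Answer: $-471954$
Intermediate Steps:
$N{\left(s \right)} = 1$
$-471953 - N{\left(667 \right)} = -471953 - 1 = -471954$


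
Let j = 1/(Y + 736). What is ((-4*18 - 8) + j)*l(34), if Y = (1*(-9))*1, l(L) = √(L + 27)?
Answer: -58159*√61/727 ≈ -624.81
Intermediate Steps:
l(L) = √(27 + L)
Y = -9 (Y = -9*1 = -9)
j = 1/727 (j = 1/(-9 + 736) = 1/727 ≈ 0.0013755)
((-4*18 - 8) + j)*l(34) = ((-4*18 - 8) + 1/727)*√(27 + 34) = ((-72 - 8) + 1/727)*√61 = (-80 + 1/727)*√61 = -58159*√61/727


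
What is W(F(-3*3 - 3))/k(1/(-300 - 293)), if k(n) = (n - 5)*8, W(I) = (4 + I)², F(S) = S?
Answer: -2372/1483 ≈ -1.5995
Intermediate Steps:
k(n) = -40 + 8*n (k(n) = (-5 + n)*8 = -40 + 8*n)
W(F(-3*3 - 3))/k(1/(-300 - 293)) = (4 + (-3*3 - 3))²/(-40 + 8/(-300 - 293)) = (4 + (-9 - 3))²/(-40 + 8/(-593)) = (4 - 12)²/(-40 + 8*(-1/593)) = (-8)²/(-40 - 8/593) = 64/(-23728/593) = 64*(-593/23728) = -2372/1483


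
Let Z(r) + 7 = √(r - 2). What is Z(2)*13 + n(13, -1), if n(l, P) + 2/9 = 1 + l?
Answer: -695/9 ≈ -77.222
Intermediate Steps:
n(l, P) = 7/9 + l (n(l, P) = -2/9 + (1 + l) = 7/9 + l)
Z(r) = -7 + √(-2 + r) (Z(r) = -7 + √(r - 2) = -7 + √(-2 + r))
Z(2)*13 + n(13, -1) = (-7 + √(-2 + 2))*13 + (7/9 + 13) = (-7 + √0)*13 + 124/9 = (-7 + 0)*13 + 124/9 = -7*13 + 124/9 = -91 + 124/9 = -695/9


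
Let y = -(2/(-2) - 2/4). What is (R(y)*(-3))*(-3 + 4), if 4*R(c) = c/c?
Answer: -¾ ≈ -0.75000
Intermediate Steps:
y = 3/2 (y = -(2*(-½) - 2*¼) = -(-1 - ½) = -1*(-3/2) = 3/2 ≈ 1.5000)
R(c) = ¼ (R(c) = (c/c)/4 = (¼)*1 = ¼)
(R(y)*(-3))*(-3 + 4) = ((¼)*(-3))*(-3 + 4) = -¾*1 = -¾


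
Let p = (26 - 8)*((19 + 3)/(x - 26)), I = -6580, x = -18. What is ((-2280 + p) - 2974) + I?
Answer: -11843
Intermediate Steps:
p = -9 (p = (26 - 8)*((19 + 3)/(-18 - 26)) = 18*(22/(-44)) = 18*(22*(-1/44)) = 18*(-½) = -9)
((-2280 + p) - 2974) + I = ((-2280 - 9) - 2974) - 6580 = (-2289 - 2974) - 6580 = -5263 - 6580 = -11843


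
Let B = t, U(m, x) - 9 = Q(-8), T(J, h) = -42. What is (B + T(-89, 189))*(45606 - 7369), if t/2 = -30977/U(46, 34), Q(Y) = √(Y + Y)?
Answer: -21476193420/97 + 9475740392*I/97 ≈ -2.214e+8 + 9.7688e+7*I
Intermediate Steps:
Q(Y) = √2*√Y (Q(Y) = √(2*Y) = √2*√Y)
U(m, x) = 9 + 4*I (U(m, x) = 9 + √2*√(-8) = 9 + √2*(2*I*√2) = 9 + 4*I)
t = -61954*(9 - 4*I)/97 (t = 2*(-30977*(9 - 4*I)/97) = -61954*(9 - 4*I)/97 ≈ -5748.3 + 2554.8*I)
B = -557586/97 + 247816*I/97 ≈ -5748.3 + 2554.8*I
(B + T(-89, 189))*(45606 - 7369) = ((-557586/97 + 247816*I/97) - 42)*(45606 - 7369) = (-561660/97 + 247816*I/97)*38237 = -21476193420/97 + 9475740392*I/97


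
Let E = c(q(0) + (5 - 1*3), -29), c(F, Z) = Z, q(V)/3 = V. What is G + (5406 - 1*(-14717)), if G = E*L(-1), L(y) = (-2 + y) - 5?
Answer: 20355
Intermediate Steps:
q(V) = 3*V
E = -29
L(y) = -7 + y
G = 232 (G = -29*(-7 - 1) = -29*(-8) = 232)
G + (5406 - 1*(-14717)) = 232 + (5406 - 1*(-14717)) = 232 + (5406 + 14717) = 232 + 20123 = 20355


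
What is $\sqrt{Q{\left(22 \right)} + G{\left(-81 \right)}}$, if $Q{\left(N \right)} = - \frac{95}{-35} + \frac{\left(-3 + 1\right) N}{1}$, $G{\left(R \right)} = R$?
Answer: $\frac{2 i \sqrt{1498}}{7} \approx 11.058 i$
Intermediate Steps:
$Q{\left(N \right)} = \frac{19}{7} - 2 N$ ($Q{\left(N \right)} = \left(-95\right) \left(- \frac{1}{35}\right) + - 2 N 1 = \frac{19}{7} - 2 N$)
$\sqrt{Q{\left(22 \right)} + G{\left(-81 \right)}} = \sqrt{\left(\frac{19}{7} - 44\right) - 81} = \sqrt{- \frac{289}{7} - 81} = \sqrt{- \frac{856}{7}} = \frac{2 i \sqrt{1498}}{7}$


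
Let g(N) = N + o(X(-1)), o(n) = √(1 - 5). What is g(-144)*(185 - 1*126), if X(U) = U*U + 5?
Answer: -8496 + 118*I ≈ -8496.0 + 118.0*I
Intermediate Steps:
X(U) = 5 + U² (X(U) = U² + 5 = 5 + U²)
o(n) = 2*I (o(n) = √(-4) = 2*I)
g(N) = N + 2*I
g(-144)*(185 - 1*126) = (-144 + 2*I)*(185 - 1*126) = (-144 + 2*I)*(185 - 126) = (-144 + 2*I)*59 = -8496 + 118*I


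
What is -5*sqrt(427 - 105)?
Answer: -5*sqrt(322) ≈ -89.722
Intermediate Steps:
-5*sqrt(427 - 105) = -5*sqrt(322)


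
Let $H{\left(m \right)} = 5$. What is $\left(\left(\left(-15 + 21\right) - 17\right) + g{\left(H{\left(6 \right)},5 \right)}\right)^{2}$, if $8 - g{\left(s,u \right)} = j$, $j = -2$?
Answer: $1$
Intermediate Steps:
$g{\left(s,u \right)} = 10$ ($g{\left(s,u \right)} = 8 - -2 = 8 + 2 = 10$)
$\left(\left(\left(-15 + 21\right) - 17\right) + g{\left(H{\left(6 \right)},5 \right)}\right)^{2} = \left(\left(\left(-15 + 21\right) - 17\right) + 10\right)^{2} = \left(\left(6 - 17\right) + 10\right)^{2} = \left(-11 + 10\right)^{2} = \left(-1\right)^{2} = 1$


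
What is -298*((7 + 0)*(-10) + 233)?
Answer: -48574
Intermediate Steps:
-298*((7 + 0)*(-10) + 233) = -298*(7*(-10) + 233) = -298*(-70 + 233) = -298*163 = -48574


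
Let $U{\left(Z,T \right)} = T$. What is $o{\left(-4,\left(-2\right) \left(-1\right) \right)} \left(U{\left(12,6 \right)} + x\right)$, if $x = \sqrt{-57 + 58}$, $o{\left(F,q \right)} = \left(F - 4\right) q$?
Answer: $-112$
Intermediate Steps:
$o{\left(F,q \right)} = q \left(-4 + F\right)$ ($o{\left(F,q \right)} = \left(-4 + F\right) q = q \left(-4 + F\right)$)
$x = 1$ ($x = \sqrt{1} = 1$)
$o{\left(-4,\left(-2\right) \left(-1\right) \right)} \left(U{\left(12,6 \right)} + x\right) = \left(-2\right) \left(-1\right) \left(-4 - 4\right) \left(6 + 1\right) = 2 \left(-8\right) 7 = \left(-16\right) 7 = -112$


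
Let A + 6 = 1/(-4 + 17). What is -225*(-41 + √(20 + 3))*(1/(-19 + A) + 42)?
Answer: 13934875/36 - 339875*√23/36 ≈ 3.4180e+5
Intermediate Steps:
A = -77/13 (A = -6 + 1/(-4 + 17) = -6 + 1/13 = -77/13 ≈ -5.9231)
-225*(-41 + √(20 + 3))*(1/(-19 + A) + 42) = -225*(-41 + √(20 + 3))*(1/(-19 - 77/13) + 42) = -225*(-41 + √23)*(1/(-324/13) + 42) = -225*(-41 + √23)*(-13/324 + 42) = -225*(-41 + √23)*13595/324 = -225*(-557395/324 + 13595*√23/324) = 13934875/36 - 339875*√23/36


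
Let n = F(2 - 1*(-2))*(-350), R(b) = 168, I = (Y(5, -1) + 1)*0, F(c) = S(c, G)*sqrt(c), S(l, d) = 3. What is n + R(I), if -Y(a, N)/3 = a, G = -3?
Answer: -1932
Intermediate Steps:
Y(a, N) = -3*a
F(c) = 3*sqrt(c)
I = 0 (I = (-3*5 + 1)*0 = (-15 + 1)*0 = -14*0 = 0)
n = -2100 (n = (3*sqrt(2 - 1*(-2)))*(-350) = (3*sqrt(2 + 2))*(-350) = (3*sqrt(4))*(-350) = (3*2)*(-350) = 6*(-350) = -2100)
n + R(I) = -2100 + 168 = -1932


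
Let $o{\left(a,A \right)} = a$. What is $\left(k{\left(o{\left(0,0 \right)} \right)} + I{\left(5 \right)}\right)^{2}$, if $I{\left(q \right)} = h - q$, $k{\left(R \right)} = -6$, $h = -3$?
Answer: $196$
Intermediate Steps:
$I{\left(q \right)} = -3 - q$
$\left(k{\left(o{\left(0,0 \right)} \right)} + I{\left(5 \right)}\right)^{2} = \left(-6 - 8\right)^{2} = \left(-14\right)^{2} = 196$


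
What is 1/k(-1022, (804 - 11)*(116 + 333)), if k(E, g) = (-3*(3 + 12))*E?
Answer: 1/45990 ≈ 2.1744e-5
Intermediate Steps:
k(E, g) = -45*E (k(E, g) = (-3*15)*E = -45*E)
1/k(-1022, (804 - 11)*(116 + 333)) = 1/(-45*(-1022)) = 1/45990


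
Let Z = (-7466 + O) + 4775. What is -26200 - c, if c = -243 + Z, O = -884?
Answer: -22382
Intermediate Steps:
Z = -3575 (Z = (-7466 - 884) + 4775 = -8350 + 4775 = -3575)
c = -3818 (c = -243 - 3575 = -3818)
-26200 - c = -26200 - 1*(-3818) = -26200 + 3818 = -22382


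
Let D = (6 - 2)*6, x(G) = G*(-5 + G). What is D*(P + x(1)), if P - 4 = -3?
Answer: -72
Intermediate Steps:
P = 1 (P = 4 - 3 = 1)
D = 24 (D = 4*6 = 24)
D*(P + x(1)) = 24*(1 + 1*(-5 + 1)) = 24*(1 + 1*(-4)) = 24*(1 - 4) = 24*(-3) = -72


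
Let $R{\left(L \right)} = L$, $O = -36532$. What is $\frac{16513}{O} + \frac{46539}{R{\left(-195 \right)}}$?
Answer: $- \frac{567794261}{2374580} \approx -239.11$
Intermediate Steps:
$\frac{16513}{O} + \frac{46539}{R{\left(-195 \right)}} = \frac{16513}{-36532} + \frac{46539}{-195} = 16513 \left(- \frac{1}{36532}\right) + 46539 \left(- \frac{1}{195}\right) = - \frac{16513}{36532} - \frac{15513}{65} = - \frac{567794261}{2374580}$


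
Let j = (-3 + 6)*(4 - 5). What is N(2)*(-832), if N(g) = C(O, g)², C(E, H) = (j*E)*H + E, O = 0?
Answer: 0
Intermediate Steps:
j = -3 (j = 3*(-1) = -3)
C(E, H) = E - 3*E*H (C(E, H) = (-3*E)*H + E = -3*E*H + E = E - 3*E*H)
N(g) = 0 (N(g) = (0*(1 - 3*g))² = 0² = 0)
N(2)*(-832) = 0*(-832) = 0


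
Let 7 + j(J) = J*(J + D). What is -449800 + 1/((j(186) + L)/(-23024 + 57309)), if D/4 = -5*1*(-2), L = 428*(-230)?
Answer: -25373702085/56411 ≈ -4.4980e+5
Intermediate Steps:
L = -98440
D = 40 (D = 4*(-5*1*(-2)) = 4*(-5*(-2)) = 4*10 = 40)
j(J) = -7 + J*(40 + J) (j(J) = -7 + J*(J + 40) = -7 + J*(40 + J))
-449800 + 1/((j(186) + L)/(-23024 + 57309)) = -449800 + 1/(((-7 + 186² + 40*186) - 98440)/(-23024 + 57309)) = -449800 + 1/(((-7 + 34596 + 7440) - 98440)/34285) = -449800 + 1/((42029 - 98440)*(1/34285)) = -449800 + 1/(-56411*1/34285) = -449800 + 1/(-56411/34285) = -449800 - 34285/56411 = -25373702085/56411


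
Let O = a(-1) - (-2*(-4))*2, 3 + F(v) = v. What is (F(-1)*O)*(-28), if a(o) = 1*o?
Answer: -1904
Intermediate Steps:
a(o) = o
F(v) = -3 + v
O = -17 (O = -1 - (-2*(-4))*2 = -1 - 8*2 = -1 - 1*16 = -1 - 16 = -17)
(F(-1)*O)*(-28) = ((-3 - 1)*(-17))*(-28) = -4*(-17)*(-28) = 68*(-28) = -1904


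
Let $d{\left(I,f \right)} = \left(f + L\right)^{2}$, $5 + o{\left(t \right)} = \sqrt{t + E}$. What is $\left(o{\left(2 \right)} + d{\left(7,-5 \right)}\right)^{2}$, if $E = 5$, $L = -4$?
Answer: $\left(76 + \sqrt{7}\right)^{2} \approx 6185.2$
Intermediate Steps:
$o{\left(t \right)} = -5 + \sqrt{5 + t}$ ($o{\left(t \right)} = -5 + \sqrt{t + 5} = -5 + \sqrt{5 + t}$)
$d{\left(I,f \right)} = \left(-4 + f\right)^{2}$ ($d{\left(I,f \right)} = \left(f - 4\right)^{2} = \left(-4 + f\right)^{2}$)
$\left(o{\left(2 \right)} + d{\left(7,-5 \right)}\right)^{2} = \left(\left(-5 + \sqrt{5 + 2}\right) + \left(-4 - 5\right)^{2}\right)^{2} = \left(\left(-5 + \sqrt{7}\right) + \left(-9\right)^{2}\right)^{2} = \left(\left(-5 + \sqrt{7}\right) + 81\right)^{2} = \left(76 + \sqrt{7}\right)^{2}$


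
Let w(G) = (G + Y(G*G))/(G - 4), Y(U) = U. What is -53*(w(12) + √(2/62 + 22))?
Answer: -2067/2 - 53*√21173/31 ≈ -1282.3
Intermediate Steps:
w(G) = (G + G²)/(-4 + G) (w(G) = (G + G*G)/(G - 4) = (G + G²)/(-4 + G))
-53*(w(12) + √(2/62 + 22)) = -53*(12*(1 + 12)/(-4 + 12) + √(2/62 + 22)) = -53*(12*13/8 + √(2*(1/62) + 22)) = -53*(12*(⅛)*13 + √(1/31 + 22)) = -53*(39/2 + √(683/31)) = -53*(39/2 + √21173/31) = -2067/2 - 53*√21173/31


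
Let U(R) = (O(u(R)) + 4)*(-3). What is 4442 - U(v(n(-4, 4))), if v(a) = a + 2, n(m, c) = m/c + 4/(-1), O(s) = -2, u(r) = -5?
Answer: 4448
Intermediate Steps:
n(m, c) = -4 + m/c (n(m, c) = m/c + 4*(-1) = m/c - 4 = -4 + m/c)
v(a) = 2 + a
U(R) = -6 (U(R) = (-2 + 4)*(-3) = 2*(-3) = -6)
4442 - U(v(n(-4, 4))) = 4442 - 1*(-6) = 4442 + 6 = 4448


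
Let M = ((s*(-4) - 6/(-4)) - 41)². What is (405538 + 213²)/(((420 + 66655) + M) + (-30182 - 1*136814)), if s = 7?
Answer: -1803628/381459 ≈ -4.7282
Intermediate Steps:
M = 18225/4 (M = ((7*(-4) - 6/(-4)) - 41)² = ((-28 - 6*(-¼)) - 41)² = ((-28 + 3/2) - 41)² = (-53/2 - 41)² = (-135/2)² = 18225/4 ≈ 4556.3)
(405538 + 213²)/(((420 + 66655) + M) + (-30182 - 1*136814)) = (405538 + 213²)/(((420 + 66655) + 18225/4) + (-30182 - 1*136814)) = (405538 + 45369)/((67075 + 18225/4) + (-30182 - 136814)) = 450907/(286525/4 - 166996) = 450907/(-381459/4) = 450907*(-4/381459) = -1803628/381459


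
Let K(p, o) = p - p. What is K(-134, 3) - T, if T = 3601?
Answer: -3601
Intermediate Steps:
K(p, o) = 0
K(-134, 3) - T = 0 - 1*3601 = 0 - 3601 = -3601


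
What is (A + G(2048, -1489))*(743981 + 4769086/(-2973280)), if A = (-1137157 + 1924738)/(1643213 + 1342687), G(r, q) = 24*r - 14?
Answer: 1461971173023254665387/39990616000 ≈ 3.6558e+10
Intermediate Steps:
G(r, q) = -14 + 24*r
A = 262527/995300 (A = 787581/2985900 = 787581*(1/2985900) = 262527/995300 ≈ 0.26377)
(A + G(2048, -1489))*(743981 + 4769086/(-2973280)) = (262527/995300 + (-14 + 24*2048))*(743981 + 4769086/(-2973280)) = (262527/995300 + (-14 + 49152))*(743981 + 4769086*(-1/2973280)) = (262527/995300 + 49138)*(743981 - 2384543/1486640) = (48907313927/995300)*(1106029529297/1486640) = 1461971173023254665387/39990616000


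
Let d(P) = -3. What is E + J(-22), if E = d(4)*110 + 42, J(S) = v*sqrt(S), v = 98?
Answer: -288 + 98*I*sqrt(22) ≈ -288.0 + 459.66*I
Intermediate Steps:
J(S) = 98*sqrt(S)
E = -288 (E = -3*110 + 42 = -330 + 42 = -288)
E + J(-22) = -288 + 98*sqrt(-22) = -288 + 98*(I*sqrt(22)) = -288 + 98*I*sqrt(22)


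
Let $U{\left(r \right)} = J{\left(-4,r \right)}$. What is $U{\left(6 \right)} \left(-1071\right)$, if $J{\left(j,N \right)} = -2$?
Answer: $2142$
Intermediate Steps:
$U{\left(r \right)} = -2$
$U{\left(6 \right)} \left(-1071\right) = \left(-2\right) \left(-1071\right) = 2142$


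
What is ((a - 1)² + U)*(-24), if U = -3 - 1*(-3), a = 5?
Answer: -384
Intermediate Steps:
U = 0 (U = -3 + 3 = 0)
((a - 1)² + U)*(-24) = ((5 - 1)² + 0)*(-24) = (4² + 0)*(-24) = (16 + 0)*(-24) = 16*(-24) = -384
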